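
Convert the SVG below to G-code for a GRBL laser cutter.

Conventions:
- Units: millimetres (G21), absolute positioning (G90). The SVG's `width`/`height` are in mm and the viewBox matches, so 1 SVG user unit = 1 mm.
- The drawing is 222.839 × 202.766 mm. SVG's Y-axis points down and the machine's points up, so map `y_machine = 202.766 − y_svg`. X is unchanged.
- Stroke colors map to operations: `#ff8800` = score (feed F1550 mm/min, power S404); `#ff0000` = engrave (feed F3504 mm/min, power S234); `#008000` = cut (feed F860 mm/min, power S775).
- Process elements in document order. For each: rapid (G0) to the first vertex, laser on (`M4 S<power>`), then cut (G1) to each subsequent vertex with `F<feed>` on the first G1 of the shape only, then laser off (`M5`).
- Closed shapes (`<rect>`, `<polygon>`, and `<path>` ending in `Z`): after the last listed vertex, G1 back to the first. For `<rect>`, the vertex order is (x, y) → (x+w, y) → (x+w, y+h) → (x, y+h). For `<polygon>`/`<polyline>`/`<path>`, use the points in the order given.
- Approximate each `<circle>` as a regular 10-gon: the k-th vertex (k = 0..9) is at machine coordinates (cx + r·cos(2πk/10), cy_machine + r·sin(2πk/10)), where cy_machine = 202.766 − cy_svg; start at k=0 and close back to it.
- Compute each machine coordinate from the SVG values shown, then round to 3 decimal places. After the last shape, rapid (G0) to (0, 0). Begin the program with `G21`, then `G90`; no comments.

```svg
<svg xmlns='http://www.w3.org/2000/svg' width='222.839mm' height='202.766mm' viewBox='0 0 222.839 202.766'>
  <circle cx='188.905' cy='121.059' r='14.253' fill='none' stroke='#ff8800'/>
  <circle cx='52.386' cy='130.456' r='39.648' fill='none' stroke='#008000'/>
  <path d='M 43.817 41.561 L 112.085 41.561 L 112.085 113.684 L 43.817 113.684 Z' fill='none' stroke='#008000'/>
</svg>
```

viewBox `0 0 222.839 202.766` with mm width/height → 1 unit = 1 mm. Flip: y_m = 202.766 − y_svg.

**Shape 1** — `<circle>` circle, stroke `#ff8800` → score (S404, F1550). Machine vertices: (203.158,81.707) → (200.436,90.085) → (193.309,95.262) → (184.501,95.262) → (177.374,90.085) → (174.652,81.707) → (177.374,73.329) → (184.501,68.152) → (193.309,68.152) → (200.436,73.329) → (203.158,81.707). Closed: final G1 returns to the first vertex.

**Shape 2** — `<circle>` circle, stroke `#008000` → cut (S775, F860). Machine vertices: (92.034,72.310) → (84.462,95.615) → (64.638,110.017) → (40.134,110.017) → (20.310,95.615) → (12.738,72.310) → (20.310,49.005) → (40.134,34.603) → (64.638,34.603) → (84.462,49.005) → (92.034,72.310). Closed: final G1 returns to the first vertex.

**Shape 3** — `<path>` rectangle, stroke `#008000` → cut (S775, F860). Machine vertices: (43.817,161.205) → (112.085,161.205) → (112.085,89.082) → (43.817,89.082) → (43.817,161.205). Closed: final G1 returns to the first vertex.

G21
G90
G0 X203.158 Y81.707
M4 S404
G1 X200.436 Y90.085 F1550
G1 X193.309 Y95.262
G1 X184.501 Y95.262
G1 X177.374 Y90.085
G1 X174.652 Y81.707
G1 X177.374 Y73.329
G1 X184.501 Y68.152
G1 X193.309 Y68.152
G1 X200.436 Y73.329
G1 X203.158 Y81.707
M5
G0 X92.034 Y72.310
M4 S775
G1 X84.462 Y95.615 F860
G1 X64.638 Y110.017
G1 X40.134 Y110.017
G1 X20.310 Y95.615
G1 X12.738 Y72.310
G1 X20.310 Y49.005
G1 X40.134 Y34.603
G1 X64.638 Y34.603
G1 X84.462 Y49.005
G1 X92.034 Y72.310
M5
G0 X43.817 Y161.205
M4 S775
G1 X112.085 Y161.205 F860
G1 X112.085 Y89.082
G1 X43.817 Y89.082
G1 X43.817 Y161.205
M5
G0 X0.000 Y0.000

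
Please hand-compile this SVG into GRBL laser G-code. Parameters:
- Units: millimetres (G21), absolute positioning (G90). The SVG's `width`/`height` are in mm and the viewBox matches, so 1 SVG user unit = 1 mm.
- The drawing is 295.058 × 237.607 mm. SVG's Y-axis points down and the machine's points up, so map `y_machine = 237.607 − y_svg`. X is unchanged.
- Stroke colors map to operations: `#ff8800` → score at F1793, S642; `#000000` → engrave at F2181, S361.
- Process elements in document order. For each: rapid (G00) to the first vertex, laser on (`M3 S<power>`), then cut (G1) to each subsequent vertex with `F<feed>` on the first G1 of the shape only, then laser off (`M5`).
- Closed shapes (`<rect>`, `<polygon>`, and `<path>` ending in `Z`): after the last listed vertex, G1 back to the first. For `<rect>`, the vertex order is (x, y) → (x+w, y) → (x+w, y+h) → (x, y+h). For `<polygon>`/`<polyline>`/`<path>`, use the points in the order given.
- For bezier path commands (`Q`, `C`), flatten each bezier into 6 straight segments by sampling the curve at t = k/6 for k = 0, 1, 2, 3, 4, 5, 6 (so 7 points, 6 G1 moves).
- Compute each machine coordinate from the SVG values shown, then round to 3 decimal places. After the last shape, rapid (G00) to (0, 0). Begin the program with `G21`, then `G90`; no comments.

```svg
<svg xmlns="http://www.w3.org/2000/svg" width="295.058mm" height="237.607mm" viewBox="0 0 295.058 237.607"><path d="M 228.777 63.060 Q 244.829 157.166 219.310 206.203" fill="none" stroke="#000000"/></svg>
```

G21
G90
G00 X228.777 Y174.547
M3 S361
G1 X232.973 Y144.430 F2181
G1 X234.859 Y116.817
G1 X234.436 Y91.708
G1 X231.704 Y69.103
G1 X226.662 Y49.002
G1 X219.310 Y31.404
M5
G00 X0.000 Y0.000

Since the viewBox matches the mm dimensions, user units are millimetres directly. The only transform is the Y-flip y_m = 237.607 − y_svg.

Shape 1 is a quadratic bezier drawn with `<path>`. Its stroke #000000 means engrave at S361, F2181. After flipping Y the toolpath is (228.777,174.547) → (232.973,144.430) → (234.859,116.817) → (234.436,91.708) → (231.704,69.103) → (226.662,49.002) → (219.310,31.404).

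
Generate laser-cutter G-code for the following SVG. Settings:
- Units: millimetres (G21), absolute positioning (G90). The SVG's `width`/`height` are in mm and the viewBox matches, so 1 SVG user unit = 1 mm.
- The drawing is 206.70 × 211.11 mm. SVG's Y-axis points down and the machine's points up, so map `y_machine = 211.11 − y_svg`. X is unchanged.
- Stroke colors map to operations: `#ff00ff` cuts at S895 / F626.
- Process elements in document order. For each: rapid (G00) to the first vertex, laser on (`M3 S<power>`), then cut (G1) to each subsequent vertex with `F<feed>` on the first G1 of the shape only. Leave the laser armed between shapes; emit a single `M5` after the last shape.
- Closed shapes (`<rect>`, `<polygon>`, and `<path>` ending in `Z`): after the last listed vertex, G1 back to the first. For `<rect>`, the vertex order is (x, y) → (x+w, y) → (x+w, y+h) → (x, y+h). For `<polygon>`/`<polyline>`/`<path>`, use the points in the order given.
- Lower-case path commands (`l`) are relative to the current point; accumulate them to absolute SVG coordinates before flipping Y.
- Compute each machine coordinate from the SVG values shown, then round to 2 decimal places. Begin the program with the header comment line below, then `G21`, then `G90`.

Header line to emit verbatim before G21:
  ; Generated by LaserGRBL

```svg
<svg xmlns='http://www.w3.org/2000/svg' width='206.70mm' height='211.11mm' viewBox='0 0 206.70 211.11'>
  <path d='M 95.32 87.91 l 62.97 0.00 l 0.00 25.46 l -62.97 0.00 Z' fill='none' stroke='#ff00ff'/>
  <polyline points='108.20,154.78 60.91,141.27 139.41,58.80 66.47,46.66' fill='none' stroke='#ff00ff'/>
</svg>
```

1 u = 1 mm; y_m = 211.11 − y.

[1] `<path>` rectangle, #ff00ff→cut S895 F626: (95.32,123.20) → (158.29,123.20) → (158.29,97.74) → (95.32,97.74) → (95.32,123.20) (closed)

[2] `<polyline>` open polyline, #ff00ff→cut S895 F626: (108.20,56.33) → (60.91,69.84) → (139.41,152.31) → (66.47,164.45)

; Generated by LaserGRBL
G21
G90
G00 X95.32 Y123.20
M3 S895
G1 X158.29 Y123.20 F626
G1 X158.29 Y97.74
G1 X95.32 Y97.74
G1 X95.32 Y123.20
G00 X108.20 Y56.33
M3 S895
G1 X60.91 Y69.84 F626
G1 X139.41 Y152.31
G1 X66.47 Y164.45
M5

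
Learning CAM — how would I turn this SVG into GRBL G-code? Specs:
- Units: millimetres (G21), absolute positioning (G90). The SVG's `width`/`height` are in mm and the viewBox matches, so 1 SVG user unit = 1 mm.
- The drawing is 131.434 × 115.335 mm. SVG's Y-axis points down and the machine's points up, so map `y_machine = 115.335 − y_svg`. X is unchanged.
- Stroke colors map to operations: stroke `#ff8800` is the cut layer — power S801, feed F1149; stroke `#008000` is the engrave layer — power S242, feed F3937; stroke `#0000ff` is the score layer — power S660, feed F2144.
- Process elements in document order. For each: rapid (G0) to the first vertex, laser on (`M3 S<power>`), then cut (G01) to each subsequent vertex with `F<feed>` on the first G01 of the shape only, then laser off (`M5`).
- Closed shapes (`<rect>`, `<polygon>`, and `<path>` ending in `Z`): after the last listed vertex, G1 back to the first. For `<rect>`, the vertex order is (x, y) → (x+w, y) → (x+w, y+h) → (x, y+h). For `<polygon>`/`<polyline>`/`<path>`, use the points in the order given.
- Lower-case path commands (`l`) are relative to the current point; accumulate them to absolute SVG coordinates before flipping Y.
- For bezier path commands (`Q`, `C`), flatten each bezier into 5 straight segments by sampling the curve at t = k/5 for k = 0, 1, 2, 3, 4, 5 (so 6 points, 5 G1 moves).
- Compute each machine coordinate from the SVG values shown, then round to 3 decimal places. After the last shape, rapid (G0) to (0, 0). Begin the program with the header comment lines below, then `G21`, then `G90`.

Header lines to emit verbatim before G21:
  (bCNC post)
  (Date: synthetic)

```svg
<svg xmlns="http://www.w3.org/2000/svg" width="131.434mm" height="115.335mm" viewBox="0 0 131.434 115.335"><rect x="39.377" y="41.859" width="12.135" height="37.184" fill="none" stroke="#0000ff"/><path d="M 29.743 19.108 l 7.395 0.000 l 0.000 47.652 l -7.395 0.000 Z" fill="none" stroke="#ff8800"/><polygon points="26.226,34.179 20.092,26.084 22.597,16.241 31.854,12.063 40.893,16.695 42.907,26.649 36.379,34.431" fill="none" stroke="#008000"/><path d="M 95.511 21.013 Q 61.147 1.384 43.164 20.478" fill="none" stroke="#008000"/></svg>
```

Since the viewBox matches the mm dimensions, user units are millimetres directly. The only transform is the Y-flip y_m = 115.335 − y_svg.

Shape 1 is a rectangle drawn with `<rect>`. Its stroke #0000ff means score at S660, F2144. After flipping Y the toolpath is (39.377,73.476) → (51.512,73.476) → (51.512,36.292) → (39.377,36.292) → (39.377,73.476), returning to the start.

Shape 2 is a rectangle drawn with `<path>`. Its stroke #ff8800 means cut at S801, F1149. After flipping Y the toolpath is (29.743,96.227) → (37.138,96.227) → (37.138,48.575) → (29.743,48.575) → (29.743,96.227), returning to the start.

Shape 3 is a regular polygon drawn with `<polygon>`. Its stroke #008000 means engrave at S242, F3937. After flipping Y the toolpath is (26.226,81.156) → (20.092,89.251) → (22.597,99.094) → (31.854,103.272) → (40.893,98.640) → (42.907,88.686) → (36.379,80.904) → (26.226,81.156), returning to the start.

Shape 4 is a quadratic bezier drawn with `<path>`. Its stroke #008000 means engrave at S242, F3937. After flipping Y the toolpath is (95.511,94.322) → (82.421,100.625) → (70.641,103.830) → (60.171,103.937) → (51.012,100.946) → (43.164,94.857).

(bCNC post)
(Date: synthetic)
G21
G90
G0 X39.377 Y73.476
M3 S660
G01 X51.512 Y73.476 F2144
G01 X51.512 Y36.292
G01 X39.377 Y36.292
G01 X39.377 Y73.476
M5
G0 X29.743 Y96.227
M3 S801
G01 X37.138 Y96.227 F1149
G01 X37.138 Y48.575
G01 X29.743 Y48.575
G01 X29.743 Y96.227
M5
G0 X26.226 Y81.156
M3 S242
G01 X20.092 Y89.251 F3937
G01 X22.597 Y99.094
G01 X31.854 Y103.272
G01 X40.893 Y98.640
G01 X42.907 Y88.686
G01 X36.379 Y80.904
G01 X26.226 Y81.156
M5
G0 X95.511 Y94.322
M3 S242
G01 X82.421 Y100.625 F3937
G01 X70.641 Y103.830
G01 X60.171 Y103.937
G01 X51.012 Y100.946
G01 X43.164 Y94.857
M5
G0 X0.000 Y0.000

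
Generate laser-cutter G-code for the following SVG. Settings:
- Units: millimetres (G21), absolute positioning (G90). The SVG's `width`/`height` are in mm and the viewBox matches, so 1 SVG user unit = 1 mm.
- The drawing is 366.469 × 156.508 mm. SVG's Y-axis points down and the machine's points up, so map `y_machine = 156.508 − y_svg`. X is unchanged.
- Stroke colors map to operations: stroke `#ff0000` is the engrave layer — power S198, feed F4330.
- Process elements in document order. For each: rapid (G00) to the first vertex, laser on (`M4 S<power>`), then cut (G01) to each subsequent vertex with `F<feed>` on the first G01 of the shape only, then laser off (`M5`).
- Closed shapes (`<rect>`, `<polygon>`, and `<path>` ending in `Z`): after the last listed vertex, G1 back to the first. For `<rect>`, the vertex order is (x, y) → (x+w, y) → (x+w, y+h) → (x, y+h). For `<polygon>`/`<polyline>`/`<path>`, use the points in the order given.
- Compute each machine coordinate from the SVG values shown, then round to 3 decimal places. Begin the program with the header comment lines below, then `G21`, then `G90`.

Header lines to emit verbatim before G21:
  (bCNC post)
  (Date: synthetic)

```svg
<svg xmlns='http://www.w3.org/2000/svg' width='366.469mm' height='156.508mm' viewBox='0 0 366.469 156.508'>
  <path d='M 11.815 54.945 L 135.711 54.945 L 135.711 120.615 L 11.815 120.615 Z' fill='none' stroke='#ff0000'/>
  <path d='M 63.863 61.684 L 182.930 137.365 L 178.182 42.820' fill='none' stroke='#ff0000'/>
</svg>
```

Since the viewBox matches the mm dimensions, user units are millimetres directly. The only transform is the Y-flip y_m = 156.508 − y_svg.

Shape 1 is a rectangle drawn with `<path>`. Its stroke #ff0000 means engrave at S198, F4330. After flipping Y the toolpath is (11.815,101.563) → (135.711,101.563) → (135.711,35.893) → (11.815,35.893) → (11.815,101.563), returning to the start.

Shape 2 is a open polyline drawn with `<path>`. Its stroke #ff0000 means engrave at S198, F4330. After flipping Y the toolpath is (63.863,94.824) → (182.930,19.143) → (178.182,113.688).

(bCNC post)
(Date: synthetic)
G21
G90
G00 X11.815 Y101.563
M4 S198
G01 X135.711 Y101.563 F4330
G01 X135.711 Y35.893
G01 X11.815 Y35.893
G01 X11.815 Y101.563
M5
G00 X63.863 Y94.824
M4 S198
G01 X182.930 Y19.143 F4330
G01 X178.182 Y113.688
M5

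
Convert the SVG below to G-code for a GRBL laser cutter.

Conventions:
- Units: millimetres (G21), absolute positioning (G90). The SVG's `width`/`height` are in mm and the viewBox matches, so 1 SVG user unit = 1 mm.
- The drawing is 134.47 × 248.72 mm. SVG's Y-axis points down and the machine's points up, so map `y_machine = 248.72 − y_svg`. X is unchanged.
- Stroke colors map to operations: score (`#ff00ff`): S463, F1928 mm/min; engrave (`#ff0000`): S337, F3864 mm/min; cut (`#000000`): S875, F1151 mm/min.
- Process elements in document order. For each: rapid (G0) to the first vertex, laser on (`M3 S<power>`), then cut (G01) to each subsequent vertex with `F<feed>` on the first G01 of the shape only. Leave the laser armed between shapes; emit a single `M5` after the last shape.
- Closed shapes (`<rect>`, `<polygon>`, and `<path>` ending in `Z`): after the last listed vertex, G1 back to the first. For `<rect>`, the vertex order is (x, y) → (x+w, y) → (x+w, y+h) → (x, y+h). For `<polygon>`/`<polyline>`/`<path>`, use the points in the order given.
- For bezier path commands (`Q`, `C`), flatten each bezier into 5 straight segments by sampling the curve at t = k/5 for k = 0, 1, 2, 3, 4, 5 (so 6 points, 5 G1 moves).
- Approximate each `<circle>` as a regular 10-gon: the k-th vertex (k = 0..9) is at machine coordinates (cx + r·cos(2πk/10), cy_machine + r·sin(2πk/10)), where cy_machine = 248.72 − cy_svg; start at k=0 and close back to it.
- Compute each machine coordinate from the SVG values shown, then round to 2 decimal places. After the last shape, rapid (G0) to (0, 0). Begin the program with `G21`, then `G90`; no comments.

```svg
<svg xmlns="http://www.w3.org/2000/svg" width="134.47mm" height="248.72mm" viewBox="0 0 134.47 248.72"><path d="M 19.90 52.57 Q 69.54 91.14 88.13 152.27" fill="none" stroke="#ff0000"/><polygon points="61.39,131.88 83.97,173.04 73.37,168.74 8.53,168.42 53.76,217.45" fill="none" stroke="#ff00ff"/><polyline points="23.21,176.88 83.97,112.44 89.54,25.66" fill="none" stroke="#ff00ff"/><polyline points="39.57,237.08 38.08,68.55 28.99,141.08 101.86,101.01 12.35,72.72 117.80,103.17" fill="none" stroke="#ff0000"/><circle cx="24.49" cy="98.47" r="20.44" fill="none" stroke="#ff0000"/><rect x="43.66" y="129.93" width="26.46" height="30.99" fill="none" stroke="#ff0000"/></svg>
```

1 u = 1 mm; y_m = 248.72 − y.

[1] `<path>` quadratic bezier, #ff0000→engrave S337 F3864: (19.90,196.15) → (38.51,179.82) → (54.64,161.68) → (68.29,141.74) → (79.45,120.00) → (88.13,96.45)

[2] `<polygon>` closed polygon, #ff00ff→score S463 F1928: (61.39,116.84) → (83.97,75.68) → (73.37,79.98) → (8.53,80.30) → (53.76,31.27) → (61.39,116.84) (closed)

[3] `<polyline>` open polyline, #ff00ff→score S463 F1928: (23.21,71.84) → (83.97,136.28) → (89.54,223.06)

[4] `<polyline>` open polyline, #ff0000→engrave S337 F3864: (39.57,11.64) → (38.08,180.17) → (28.99,107.64) → (101.86,147.71) → (12.35,176.00) → (117.80,145.55)

[5] `<circle>` circle, #ff0000→engrave S337 F3864: (44.93,150.25) → (41.03,162.26) → (30.81,169.69) → (18.17,169.69) → (7.95,162.26) → (4.05,150.25) → (7.95,138.24) → (18.17,130.81) → (30.81,130.81) → (41.03,138.24) → (44.93,150.25) (closed)

[6] `<rect>` rectangle, #ff0000→engrave S337 F3864: (43.66,118.79) → (70.12,118.79) → (70.12,87.80) → (43.66,87.80) → (43.66,118.79) (closed)

G21
G90
G0 X19.90 Y196.15
M3 S337
G01 X38.51 Y179.82 F3864
G01 X54.64 Y161.68
G01 X68.29 Y141.74
G01 X79.45 Y120.00
G01 X88.13 Y96.45
G0 X61.39 Y116.84
M3 S463
G01 X83.97 Y75.68 F1928
G01 X73.37 Y79.98
G01 X8.53 Y80.30
G01 X53.76 Y31.27
G01 X61.39 Y116.84
G0 X23.21 Y71.84
M3 S463
G01 X83.97 Y136.28 F1928
G01 X89.54 Y223.06
G0 X39.57 Y11.64
M3 S337
G01 X38.08 Y180.17 F3864
G01 X28.99 Y107.64
G01 X101.86 Y147.71
G01 X12.35 Y176.00
G01 X117.80 Y145.55
G0 X44.93 Y150.25
M3 S337
G01 X41.03 Y162.26 F3864
G01 X30.81 Y169.69
G01 X18.17 Y169.69
G01 X7.95 Y162.26
G01 X4.05 Y150.25
G01 X7.95 Y138.24
G01 X18.17 Y130.81
G01 X30.81 Y130.81
G01 X41.03 Y138.24
G01 X44.93 Y150.25
G0 X43.66 Y118.79
M3 S337
G01 X70.12 Y118.79 F3864
G01 X70.12 Y87.80
G01 X43.66 Y87.80
G01 X43.66 Y118.79
M5
G0 X0.00 Y0.00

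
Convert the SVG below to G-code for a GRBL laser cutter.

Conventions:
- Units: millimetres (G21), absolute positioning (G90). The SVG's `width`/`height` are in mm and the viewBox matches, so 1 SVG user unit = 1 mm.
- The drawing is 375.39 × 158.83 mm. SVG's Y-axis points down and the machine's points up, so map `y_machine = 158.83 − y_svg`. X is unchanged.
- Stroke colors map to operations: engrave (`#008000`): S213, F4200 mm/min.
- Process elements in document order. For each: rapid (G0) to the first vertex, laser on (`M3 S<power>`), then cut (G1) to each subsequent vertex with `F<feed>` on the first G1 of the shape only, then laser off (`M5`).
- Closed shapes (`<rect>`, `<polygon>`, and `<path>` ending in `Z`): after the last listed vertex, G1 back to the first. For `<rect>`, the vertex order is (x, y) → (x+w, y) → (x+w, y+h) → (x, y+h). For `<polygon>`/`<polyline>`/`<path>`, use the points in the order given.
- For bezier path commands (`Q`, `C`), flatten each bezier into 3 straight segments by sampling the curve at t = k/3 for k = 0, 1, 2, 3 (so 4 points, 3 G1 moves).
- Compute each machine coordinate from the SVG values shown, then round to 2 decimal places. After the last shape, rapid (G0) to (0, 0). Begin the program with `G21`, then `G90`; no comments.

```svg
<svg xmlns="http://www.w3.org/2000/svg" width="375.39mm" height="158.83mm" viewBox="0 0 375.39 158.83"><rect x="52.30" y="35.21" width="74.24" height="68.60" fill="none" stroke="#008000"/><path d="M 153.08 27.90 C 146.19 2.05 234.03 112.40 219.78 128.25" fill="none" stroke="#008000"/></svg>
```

G21
G90
G0 X52.30 Y123.62
M3 S213
G1 X126.54 Y123.62 F4200
G1 X126.54 Y55.02
G1 X52.30 Y55.02
G1 X52.30 Y123.62
M5
G0 X153.08 Y130.93
M3 S213
G1 X170.48 Y119.92 F4200
G1 X207.29 Y69.39
G1 X219.78 Y30.58
M5
G0 X0.00 Y0.00

1 u = 1 mm; y_m = 158.83 − y.

[1] `<rect>` rectangle, #008000→engrave S213 F4200: (52.30,123.62) → (126.54,123.62) → (126.54,55.02) → (52.30,55.02) → (52.30,123.62) (closed)

[2] `<path>` cubic bezier, #008000→engrave S213 F4200: (153.08,130.93) → (170.48,119.92) → (207.29,69.39) → (219.78,30.58)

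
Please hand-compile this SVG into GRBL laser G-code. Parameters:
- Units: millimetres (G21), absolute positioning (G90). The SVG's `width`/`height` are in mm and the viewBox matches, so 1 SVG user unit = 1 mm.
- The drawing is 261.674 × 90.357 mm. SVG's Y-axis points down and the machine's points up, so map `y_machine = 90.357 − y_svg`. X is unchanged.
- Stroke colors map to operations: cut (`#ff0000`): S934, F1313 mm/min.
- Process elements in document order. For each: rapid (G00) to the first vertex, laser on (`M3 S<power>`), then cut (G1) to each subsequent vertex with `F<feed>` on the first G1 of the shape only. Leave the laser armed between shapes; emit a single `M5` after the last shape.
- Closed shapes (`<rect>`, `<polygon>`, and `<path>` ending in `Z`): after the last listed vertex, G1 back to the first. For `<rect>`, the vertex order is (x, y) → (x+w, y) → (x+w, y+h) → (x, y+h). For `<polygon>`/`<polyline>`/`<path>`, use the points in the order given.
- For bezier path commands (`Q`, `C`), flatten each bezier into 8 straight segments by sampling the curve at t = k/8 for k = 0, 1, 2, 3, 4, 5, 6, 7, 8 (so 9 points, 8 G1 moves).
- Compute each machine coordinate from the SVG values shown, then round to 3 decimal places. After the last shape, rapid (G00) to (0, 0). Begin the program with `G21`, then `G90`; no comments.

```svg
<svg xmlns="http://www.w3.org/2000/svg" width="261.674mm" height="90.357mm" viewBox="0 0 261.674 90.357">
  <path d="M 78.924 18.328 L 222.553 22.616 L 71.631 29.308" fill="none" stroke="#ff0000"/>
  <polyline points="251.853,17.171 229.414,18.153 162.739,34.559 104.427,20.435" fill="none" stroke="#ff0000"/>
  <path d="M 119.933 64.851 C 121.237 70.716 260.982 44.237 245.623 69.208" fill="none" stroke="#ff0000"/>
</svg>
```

G21
G90
G00 X78.924 Y72.029
M3 S934
G1 X222.553 Y67.741 F1313
G1 X71.631 Y61.049
G00 X251.853 Y73.186
M3 S934
G1 X229.414 Y72.204 F1313
G1 X162.739 Y55.798
G1 X104.427 Y69.922
G00 X119.933 Y25.506
M3 S934
G1 X126.338 Y24.659 F1313
G1 X142.282 Y25.862
G1 X164.325 Y28.134
G1 X189.027 Y30.492
G1 X212.947 Y31.955
G1 X232.647 Y31.540
G1 X244.685 Y28.265
G1 X245.623 Y21.149
M5
G00 X0.000 Y0.000

Since the viewBox matches the mm dimensions, user units are millimetres directly. The only transform is the Y-flip y_m = 90.357 − y_svg.

Shape 1 is a open polyline drawn with `<path>`. Its stroke #ff0000 means cut at S934, F1313. After flipping Y the toolpath is (78.924,72.029) → (222.553,67.741) → (71.631,61.049).

Shape 2 is a open polyline drawn with `<polyline>`. Its stroke #ff0000 means cut at S934, F1313. After flipping Y the toolpath is (251.853,73.186) → (229.414,72.204) → (162.739,55.798) → (104.427,69.922).

Shape 3 is a cubic bezier drawn with `<path>`. Its stroke #ff0000 means cut at S934, F1313. After flipping Y the toolpath is (119.933,25.506) → (126.338,24.659) → (142.282,25.862) → (164.325,28.134) → (189.027,30.492) → (212.947,31.955) → (232.647,31.540) → (244.685,28.265) → (245.623,21.149).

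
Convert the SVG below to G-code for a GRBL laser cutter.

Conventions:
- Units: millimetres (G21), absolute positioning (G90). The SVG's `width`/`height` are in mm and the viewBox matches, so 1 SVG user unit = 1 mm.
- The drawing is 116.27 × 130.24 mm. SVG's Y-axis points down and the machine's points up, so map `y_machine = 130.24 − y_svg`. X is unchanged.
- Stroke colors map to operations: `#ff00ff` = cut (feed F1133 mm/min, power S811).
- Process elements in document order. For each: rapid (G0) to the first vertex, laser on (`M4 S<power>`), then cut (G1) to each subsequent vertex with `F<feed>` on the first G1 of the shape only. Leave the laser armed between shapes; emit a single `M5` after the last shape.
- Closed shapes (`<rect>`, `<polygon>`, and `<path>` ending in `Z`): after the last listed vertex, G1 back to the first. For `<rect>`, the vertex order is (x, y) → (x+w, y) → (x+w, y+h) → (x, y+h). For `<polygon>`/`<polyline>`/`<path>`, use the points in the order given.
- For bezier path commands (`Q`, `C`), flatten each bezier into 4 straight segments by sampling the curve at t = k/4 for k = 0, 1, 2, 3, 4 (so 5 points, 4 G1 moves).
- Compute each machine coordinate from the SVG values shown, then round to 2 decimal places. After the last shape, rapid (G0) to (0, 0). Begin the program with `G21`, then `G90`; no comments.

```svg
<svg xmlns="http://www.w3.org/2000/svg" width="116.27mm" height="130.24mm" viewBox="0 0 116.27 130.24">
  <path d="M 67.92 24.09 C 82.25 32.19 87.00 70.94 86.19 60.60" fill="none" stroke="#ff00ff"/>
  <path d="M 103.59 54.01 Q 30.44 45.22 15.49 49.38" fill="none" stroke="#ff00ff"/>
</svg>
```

G21
G90
G0 X67.92 Y106.15
M4 S811
G1 X76.93 Y95.57 F1133
G1 X82.73 Y80.98
G1 X85.69 Y69.84
G1 X86.19 Y69.64
G0 X103.59 Y76.23
M4 S811
G1 X70.65 Y79.82 F1133
G1 X44.99 Y81.78
G1 X26.60 Y82.13
G1 X15.49 Y80.86
M5
G0 X0.00 Y0.00

1 u = 1 mm; y_m = 130.24 − y.

[1] `<path>` cubic bezier, #ff00ff→cut S811 F1133: (67.92,106.15) → (76.93,95.57) → (82.73,80.98) → (85.69,69.84) → (86.19,69.64)

[2] `<path>` quadratic bezier, #ff00ff→cut S811 F1133: (103.59,76.23) → (70.65,79.82) → (44.99,81.78) → (26.60,82.13) → (15.49,80.86)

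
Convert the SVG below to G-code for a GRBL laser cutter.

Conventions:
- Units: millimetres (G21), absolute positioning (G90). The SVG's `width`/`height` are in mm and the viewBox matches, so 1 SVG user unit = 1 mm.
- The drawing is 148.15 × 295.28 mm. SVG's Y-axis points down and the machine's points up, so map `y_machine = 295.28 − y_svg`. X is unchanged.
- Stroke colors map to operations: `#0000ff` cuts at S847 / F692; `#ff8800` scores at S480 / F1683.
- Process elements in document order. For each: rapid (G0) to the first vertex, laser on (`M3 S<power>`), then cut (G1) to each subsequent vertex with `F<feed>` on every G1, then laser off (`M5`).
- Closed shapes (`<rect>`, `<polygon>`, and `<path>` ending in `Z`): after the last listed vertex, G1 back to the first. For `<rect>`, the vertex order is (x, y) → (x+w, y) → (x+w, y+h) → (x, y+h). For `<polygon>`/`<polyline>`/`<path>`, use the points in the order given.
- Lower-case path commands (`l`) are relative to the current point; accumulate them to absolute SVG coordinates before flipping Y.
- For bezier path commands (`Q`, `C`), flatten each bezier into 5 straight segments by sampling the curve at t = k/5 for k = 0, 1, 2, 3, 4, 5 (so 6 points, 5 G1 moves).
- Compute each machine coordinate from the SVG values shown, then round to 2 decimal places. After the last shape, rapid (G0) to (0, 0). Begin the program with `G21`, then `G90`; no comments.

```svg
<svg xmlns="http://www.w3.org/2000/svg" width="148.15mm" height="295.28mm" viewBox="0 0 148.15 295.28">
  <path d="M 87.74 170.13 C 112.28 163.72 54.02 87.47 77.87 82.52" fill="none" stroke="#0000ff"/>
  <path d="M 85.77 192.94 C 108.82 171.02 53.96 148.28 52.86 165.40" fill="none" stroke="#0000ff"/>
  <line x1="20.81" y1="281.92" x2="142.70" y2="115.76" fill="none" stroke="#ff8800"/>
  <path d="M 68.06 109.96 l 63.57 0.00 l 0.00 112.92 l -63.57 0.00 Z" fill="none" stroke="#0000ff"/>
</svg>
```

G21
G90
G0 X87.74 Y125.15
M3 S847
G1 X93.85 Y136.25 F692
G1 X88.00 Y157.33 F692
G1 X78.11 Y181.63 F692
G1 X72.09 Y202.36 F692
G1 X77.87 Y212.76 F692
M5
G0 X85.77 Y102.34
M3 S847
G1 X91.30 Y115.26 F692
G1 X84.46 Y126.43 F692
G1 X71.56 Y133.89 F692
G1 X58.92 Y135.69 F692
G1 X52.86 Y129.88 F692
M5
G0 X20.81 Y13.36
M3 S480
G1 X142.70 Y179.52 F1683
M5
G0 X68.06 Y185.32
M3 S847
G1 X131.63 Y185.32 F692
G1 X131.63 Y72.40 F692
G1 X68.06 Y72.40 F692
G1 X68.06 Y185.32 F692
M5
G0 X0.00 Y0.00

Since the viewBox matches the mm dimensions, user units are millimetres directly. The only transform is the Y-flip y_m = 295.28 − y_svg.

Shape 1 is a cubic bezier drawn with `<path>`. Its stroke #0000ff means cut at S847, F692. After flipping Y the toolpath is (87.74,125.15) → (93.85,136.25) → (88.00,157.33) → (78.11,181.63) → (72.09,202.36) → (77.87,212.76).

Shape 2 is a cubic bezier drawn with `<path>`. Its stroke #0000ff means cut at S847, F692. After flipping Y the toolpath is (85.77,102.34) → (91.30,115.26) → (84.46,126.43) → (71.56,133.89) → (58.92,135.69) → (52.86,129.88).

Shape 3 is a line segment drawn with `<line>`. Its stroke #ff8800 means score at S480, F1683. After flipping Y the toolpath is (20.81,13.36) → (142.70,179.52).

Shape 4 is a rectangle drawn with `<path>`. Its stroke #0000ff means cut at S847, F692. After flipping Y the toolpath is (68.06,185.32) → (131.63,185.32) → (131.63,72.40) → (68.06,72.40) → (68.06,185.32), returning to the start.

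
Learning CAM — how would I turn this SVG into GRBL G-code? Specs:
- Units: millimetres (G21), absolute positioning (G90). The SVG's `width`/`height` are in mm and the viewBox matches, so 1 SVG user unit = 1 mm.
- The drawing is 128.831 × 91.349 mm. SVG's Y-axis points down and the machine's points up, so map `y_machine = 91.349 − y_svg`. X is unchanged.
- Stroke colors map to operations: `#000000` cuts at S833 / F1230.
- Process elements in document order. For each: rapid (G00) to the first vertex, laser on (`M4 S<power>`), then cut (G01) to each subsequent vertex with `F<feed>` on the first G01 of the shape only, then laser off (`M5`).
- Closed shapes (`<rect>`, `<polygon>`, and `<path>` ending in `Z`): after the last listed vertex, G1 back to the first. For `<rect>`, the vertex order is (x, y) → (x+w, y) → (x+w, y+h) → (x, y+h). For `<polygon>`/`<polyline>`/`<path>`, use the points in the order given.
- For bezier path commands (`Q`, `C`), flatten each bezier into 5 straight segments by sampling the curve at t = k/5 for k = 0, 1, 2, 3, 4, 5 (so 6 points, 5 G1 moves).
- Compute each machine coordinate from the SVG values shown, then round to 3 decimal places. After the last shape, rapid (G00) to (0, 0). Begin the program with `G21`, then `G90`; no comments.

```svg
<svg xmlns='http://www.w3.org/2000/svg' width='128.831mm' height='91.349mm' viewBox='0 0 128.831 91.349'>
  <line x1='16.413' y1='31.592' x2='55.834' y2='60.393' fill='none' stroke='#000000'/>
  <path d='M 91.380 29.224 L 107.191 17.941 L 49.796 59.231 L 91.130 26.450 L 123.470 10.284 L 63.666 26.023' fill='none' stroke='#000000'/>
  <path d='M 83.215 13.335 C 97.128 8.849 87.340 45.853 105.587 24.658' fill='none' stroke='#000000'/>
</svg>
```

1 u = 1 mm; y_m = 91.349 − y.

[1] `<line>` line segment, #000000→cut S833 F1230: (16.413,59.757) → (55.834,30.956)

[2] `<path>` open polyline, #000000→cut S833 F1230: (91.380,62.125) → (107.191,73.408) → (49.796,32.118) → (91.130,64.899) → (123.470,81.065) → (63.666,65.326)

[3] `<path>` cubic bezier, #000000→cut S833 F1230: (83.215,78.014) → (89.133,76.524) → (91.845,69.862) → (93.836,62.812) → (97.589,60.160) → (105.587,66.691)

G21
G90
G00 X16.413 Y59.757
M4 S833
G01 X55.834 Y30.956 F1230
M5
G00 X91.380 Y62.125
M4 S833
G01 X107.191 Y73.408 F1230
G01 X49.796 Y32.118
G01 X91.130 Y64.899
G01 X123.470 Y81.065
G01 X63.666 Y65.326
M5
G00 X83.215 Y78.014
M4 S833
G01 X89.133 Y76.524 F1230
G01 X91.845 Y69.862
G01 X93.836 Y62.812
G01 X97.589 Y60.160
G01 X105.587 Y66.691
M5
G00 X0.000 Y0.000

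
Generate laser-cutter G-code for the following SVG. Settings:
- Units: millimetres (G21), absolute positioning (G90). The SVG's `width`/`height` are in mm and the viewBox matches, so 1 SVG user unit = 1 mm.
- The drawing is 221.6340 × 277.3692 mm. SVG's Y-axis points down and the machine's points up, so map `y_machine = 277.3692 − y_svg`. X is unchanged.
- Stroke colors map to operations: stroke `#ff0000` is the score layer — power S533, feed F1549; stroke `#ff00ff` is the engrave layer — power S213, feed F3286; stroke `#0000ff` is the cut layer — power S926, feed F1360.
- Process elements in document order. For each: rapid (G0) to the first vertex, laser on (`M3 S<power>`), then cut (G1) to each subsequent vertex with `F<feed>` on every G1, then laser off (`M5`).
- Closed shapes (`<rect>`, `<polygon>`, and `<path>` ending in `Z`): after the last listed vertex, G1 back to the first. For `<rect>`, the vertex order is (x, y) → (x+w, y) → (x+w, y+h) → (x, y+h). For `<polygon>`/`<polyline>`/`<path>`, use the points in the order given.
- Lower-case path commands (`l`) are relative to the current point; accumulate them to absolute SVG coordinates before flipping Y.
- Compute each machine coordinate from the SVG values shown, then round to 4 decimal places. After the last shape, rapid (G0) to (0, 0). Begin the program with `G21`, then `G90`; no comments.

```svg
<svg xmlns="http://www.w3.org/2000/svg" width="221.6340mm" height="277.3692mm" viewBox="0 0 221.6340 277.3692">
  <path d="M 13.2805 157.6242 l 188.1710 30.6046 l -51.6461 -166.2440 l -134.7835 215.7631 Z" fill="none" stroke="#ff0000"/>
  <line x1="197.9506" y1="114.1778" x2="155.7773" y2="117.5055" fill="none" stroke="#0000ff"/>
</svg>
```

1 u = 1 mm; y_m = 277.3692 − y.

[1] `<path>` closed polygon, #ff0000→score S533 F1549: (13.2805,119.7450) → (201.4515,89.1404) → (149.8054,255.3844) → (15.0219,39.6213) → (13.2805,119.7450) (closed)

[2] `<line>` line segment, #0000ff→cut S926 F1360: (197.9506,163.1914) → (155.7773,159.8637)

G21
G90
G0 X13.2805 Y119.7450
M3 S533
G1 X201.4515 Y89.1404 F1549
G1 X149.8054 Y255.3844 F1549
G1 X15.0219 Y39.6213 F1549
G1 X13.2805 Y119.7450 F1549
M5
G0 X197.9506 Y163.1914
M3 S926
G1 X155.7773 Y159.8637 F1360
M5
G0 X0.0000 Y0.0000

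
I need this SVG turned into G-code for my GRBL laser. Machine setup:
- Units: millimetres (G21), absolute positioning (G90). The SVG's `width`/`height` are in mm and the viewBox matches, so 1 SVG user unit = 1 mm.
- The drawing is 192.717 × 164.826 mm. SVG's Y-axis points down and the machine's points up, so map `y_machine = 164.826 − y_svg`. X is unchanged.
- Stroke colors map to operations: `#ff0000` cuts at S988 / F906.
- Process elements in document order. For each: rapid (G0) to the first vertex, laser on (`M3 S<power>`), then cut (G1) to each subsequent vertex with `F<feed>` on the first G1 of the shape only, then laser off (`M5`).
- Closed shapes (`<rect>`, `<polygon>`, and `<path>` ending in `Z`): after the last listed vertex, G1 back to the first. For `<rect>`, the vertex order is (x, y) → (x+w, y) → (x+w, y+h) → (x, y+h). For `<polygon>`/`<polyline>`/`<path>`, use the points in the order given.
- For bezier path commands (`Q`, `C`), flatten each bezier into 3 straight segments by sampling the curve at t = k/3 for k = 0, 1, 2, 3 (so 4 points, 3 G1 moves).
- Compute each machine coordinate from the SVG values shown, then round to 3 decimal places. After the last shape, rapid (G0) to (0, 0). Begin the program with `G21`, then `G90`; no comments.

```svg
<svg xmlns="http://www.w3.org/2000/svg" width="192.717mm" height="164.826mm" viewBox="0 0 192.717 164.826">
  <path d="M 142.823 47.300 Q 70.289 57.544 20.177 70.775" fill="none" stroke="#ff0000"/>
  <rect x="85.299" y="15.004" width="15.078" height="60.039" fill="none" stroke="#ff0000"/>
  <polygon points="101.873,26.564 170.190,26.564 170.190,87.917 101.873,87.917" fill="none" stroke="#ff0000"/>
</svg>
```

viewBox `0 0 192.717 164.826` with mm width/height → 1 unit = 1 mm. Flip: y_m = 164.826 − y_svg.

**Shape 1** — `<path>` quadratic bezier, stroke `#ff0000` → cut (S988, F906). Control points (SVG): P0=(142.823,47.300), P1=(70.289,57.544), P2=(20.177,70.775); sampled at t=k/3. Machine vertices: (142.823,117.526) → (96.958,110.365) → (56.076,102.540) → (20.177,94.051). Open path.

**Shape 2** — `<rect>` rectangle, stroke `#ff0000` → cut (S988, F906). Machine vertices: (85.299,149.822) → (100.377,149.822) → (100.377,89.783) → (85.299,89.783) → (85.299,149.822). Closed: final G1 returns to the first vertex.

**Shape 3** — `<polygon>` rectangle, stroke `#ff0000` → cut (S988, F906). Machine vertices: (101.873,138.262) → (170.190,138.262) → (170.190,76.909) → (101.873,76.909) → (101.873,138.262). Closed: final G1 returns to the first vertex.

G21
G90
G0 X142.823 Y117.526
M3 S988
G1 X96.958 Y110.365 F906
G1 X56.076 Y102.540
G1 X20.177 Y94.051
M5
G0 X85.299 Y149.822
M3 S988
G1 X100.377 Y149.822 F906
G1 X100.377 Y89.783
G1 X85.299 Y89.783
G1 X85.299 Y149.822
M5
G0 X101.873 Y138.262
M3 S988
G1 X170.190 Y138.262 F906
G1 X170.190 Y76.909
G1 X101.873 Y76.909
G1 X101.873 Y138.262
M5
G0 X0.000 Y0.000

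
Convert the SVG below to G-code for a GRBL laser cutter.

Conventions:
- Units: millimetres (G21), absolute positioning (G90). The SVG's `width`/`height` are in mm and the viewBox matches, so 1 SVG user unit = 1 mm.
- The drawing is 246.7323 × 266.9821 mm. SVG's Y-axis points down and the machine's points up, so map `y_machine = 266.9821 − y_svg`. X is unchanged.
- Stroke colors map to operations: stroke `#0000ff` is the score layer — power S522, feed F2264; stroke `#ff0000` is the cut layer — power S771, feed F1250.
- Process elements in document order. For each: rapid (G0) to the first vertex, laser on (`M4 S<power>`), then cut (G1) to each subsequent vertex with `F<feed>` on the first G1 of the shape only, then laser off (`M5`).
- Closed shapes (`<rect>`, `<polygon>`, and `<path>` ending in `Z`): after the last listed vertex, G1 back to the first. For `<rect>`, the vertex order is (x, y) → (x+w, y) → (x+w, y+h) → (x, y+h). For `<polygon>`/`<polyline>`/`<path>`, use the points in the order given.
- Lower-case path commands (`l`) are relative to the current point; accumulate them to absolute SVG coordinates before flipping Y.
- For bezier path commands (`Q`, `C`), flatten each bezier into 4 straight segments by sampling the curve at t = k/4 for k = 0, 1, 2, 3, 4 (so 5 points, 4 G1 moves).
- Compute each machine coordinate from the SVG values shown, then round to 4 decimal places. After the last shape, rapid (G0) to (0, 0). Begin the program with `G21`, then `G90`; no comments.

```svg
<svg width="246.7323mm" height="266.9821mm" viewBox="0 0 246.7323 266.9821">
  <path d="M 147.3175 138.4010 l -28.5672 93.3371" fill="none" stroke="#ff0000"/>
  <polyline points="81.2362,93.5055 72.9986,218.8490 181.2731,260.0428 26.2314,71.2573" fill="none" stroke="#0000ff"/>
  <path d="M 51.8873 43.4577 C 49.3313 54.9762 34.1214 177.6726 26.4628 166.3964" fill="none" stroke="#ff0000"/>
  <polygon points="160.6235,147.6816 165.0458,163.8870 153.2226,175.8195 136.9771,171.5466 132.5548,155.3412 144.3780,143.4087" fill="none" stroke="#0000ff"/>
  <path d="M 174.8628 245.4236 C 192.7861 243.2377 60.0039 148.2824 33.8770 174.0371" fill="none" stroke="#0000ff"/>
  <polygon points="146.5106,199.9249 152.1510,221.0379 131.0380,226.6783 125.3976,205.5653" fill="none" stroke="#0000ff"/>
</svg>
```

G21
G90
G0 X147.3175 Y128.5811
M4 S771
G1 X118.7503 Y35.2440 F1250
M5
G0 X81.2362 Y173.4766
M4 S522
G1 X72.9986 Y48.1331 F2264
G1 X181.2731 Y6.9393
G1 X26.2314 Y195.7248
M5
G0 X51.8873 Y223.5244
M4 S771
G1 X47.9134 Y197.8701 F1250
G1 X41.0885 Y153.5070
G1 X33.3069 Y113.4179
G1 X26.4628 Y100.5857
M5
G0 X160.6235 Y119.3005
M4 S522
G1 X165.0458 Y103.0951 F2264
G1 X153.2226 Y91.1626
G1 X136.9771 Y95.4355
G1 X132.5548 Y111.6409
G1 X144.3780 Y123.5734
G1 X160.6235 Y119.3005
M5
G0 X174.8628 Y21.5585
M4 S522
G1 X164.0693 Y37.2566 F2264
G1 X120.8887 Y67.7295
G1 X69.4488 Y92.9635
G1 X33.8770 Y92.9450
M5
G0 X146.5106 Y67.0572
M4 S522
G1 X152.1510 Y45.9442 F2264
G1 X131.0380 Y40.3038
G1 X125.3976 Y61.4168
G1 X146.5106 Y67.0572
M5
G0 X0.0000 Y0.0000

Since the viewBox matches the mm dimensions, user units are millimetres directly. The only transform is the Y-flip y_m = 266.9821 − y_svg.

Shape 1 is a line segment drawn with `<path>`. Its stroke #ff0000 means cut at S771, F1250. After flipping Y the toolpath is (147.3175,128.5811) → (118.7503,35.2440).

Shape 2 is a open polyline drawn with `<polyline>`. Its stroke #0000ff means score at S522, F2264. After flipping Y the toolpath is (81.2362,173.4766) → (72.9986,48.1331) → (181.2731,6.9393) → (26.2314,195.7248).

Shape 3 is a cubic bezier drawn with `<path>`. Its stroke #ff0000 means cut at S771, F1250. After flipping Y the toolpath is (51.8873,223.5244) → (47.9134,197.8701) → (41.0885,153.5070) → (33.3069,113.4179) → (26.4628,100.5857).

Shape 4 is a regular polygon drawn with `<polygon>`. Its stroke #0000ff means score at S522, F2264. After flipping Y the toolpath is (160.6235,119.3005) → (165.0458,103.0951) → (153.2226,91.1626) → (136.9771,95.4355) → (132.5548,111.6409) → (144.3780,123.5734) → (160.6235,119.3005), returning to the start.

Shape 5 is a cubic bezier drawn with `<path>`. Its stroke #0000ff means score at S522, F2264. After flipping Y the toolpath is (174.8628,21.5585) → (164.0693,37.2566) → (120.8887,67.7295) → (69.4488,92.9635) → (33.8770,92.9450).

Shape 6 is a regular polygon drawn with `<polygon>`. Its stroke #0000ff means score at S522, F2264. After flipping Y the toolpath is (146.5106,67.0572) → (152.1510,45.9442) → (131.0380,40.3038) → (125.3976,61.4168) → (146.5106,67.0572), returning to the start.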